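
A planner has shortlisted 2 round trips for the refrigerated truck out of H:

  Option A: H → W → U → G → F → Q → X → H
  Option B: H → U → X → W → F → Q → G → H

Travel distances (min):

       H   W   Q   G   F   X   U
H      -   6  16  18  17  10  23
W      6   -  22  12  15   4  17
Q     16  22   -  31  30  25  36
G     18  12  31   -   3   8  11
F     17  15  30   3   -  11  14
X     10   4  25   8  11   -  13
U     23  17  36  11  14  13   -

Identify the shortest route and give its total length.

Option A: 6 + 17 + 11 + 3 + 30 + 25 + 10 = 102
Option B: 23 + 13 + 4 + 15 + 30 + 31 + 18 = 134

102 min — Option A is the shortest.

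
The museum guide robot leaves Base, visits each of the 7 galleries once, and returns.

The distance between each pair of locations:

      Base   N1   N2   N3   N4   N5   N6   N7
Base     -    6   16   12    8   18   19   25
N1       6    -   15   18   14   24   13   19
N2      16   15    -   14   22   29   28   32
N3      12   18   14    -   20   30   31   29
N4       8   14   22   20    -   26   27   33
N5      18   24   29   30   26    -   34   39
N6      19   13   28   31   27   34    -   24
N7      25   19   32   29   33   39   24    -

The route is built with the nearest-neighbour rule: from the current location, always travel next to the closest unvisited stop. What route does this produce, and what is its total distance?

152 along Base → N1 → N6 → N7 → N3 → N2 → N4 → N5 → Base.

From Base: distances to unvisited — N1=6, N4=8, N3=12, N2=16, N5=18, N6=19, N7=25. Nearest is N1 (6).
From N1: distances to unvisited — N6=13, N4=14, N2=15, N3=18, N7=19, N5=24. Nearest is N6 (13).
From N6: distances to unvisited — N7=24, N4=27, N2=28, N3=31, N5=34. Nearest is N7 (24).
From N7: distances to unvisited — N3=29, N2=32, N4=33, N5=39. Nearest is N3 (29).
From N3: distances to unvisited — N2=14, N4=20, N5=30. Nearest is N2 (14).
From N2: distances to unvisited — N4=22, N5=29. Nearest is N4 (22).
From N4: distances to unvisited — N5=26. Nearest is N5 (26).
Return N5→Base: 18.
Total = 6 + 13 + 24 + 29 + 14 + 22 + 26 + 18 = 152.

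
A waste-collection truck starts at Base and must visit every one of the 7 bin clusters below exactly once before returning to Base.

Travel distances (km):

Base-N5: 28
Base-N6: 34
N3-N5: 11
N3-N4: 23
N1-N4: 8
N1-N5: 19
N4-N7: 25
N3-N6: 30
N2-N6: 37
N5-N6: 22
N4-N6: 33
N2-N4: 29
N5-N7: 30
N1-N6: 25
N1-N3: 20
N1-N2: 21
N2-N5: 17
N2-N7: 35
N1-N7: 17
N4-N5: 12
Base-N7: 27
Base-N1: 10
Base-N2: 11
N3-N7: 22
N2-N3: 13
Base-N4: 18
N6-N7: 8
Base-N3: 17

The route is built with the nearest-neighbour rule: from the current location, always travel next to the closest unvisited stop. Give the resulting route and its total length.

131 km along Base → N1 → N4 → N5 → N3 → N2 → N7 → N6 → Base.

At Base the remaining stops are N1 10, N2 11, N3 17, N4 18, N7 27, N5 28, N6 34; go to N1.
At N1 the remaining stops are N4 8, N7 17, N5 19, N3 20, N2 21, N6 25; go to N4.
At N4 the remaining stops are N5 12, N3 23, N7 25, N2 29, N6 33; go to N5.
At N5 the remaining stops are N3 11, N2 17, N6 22, N7 30; go to N3.
At N3 the remaining stops are N2 13, N7 22, N6 30; go to N2.
At N2 the remaining stops are N7 35, N6 37; go to N7.
At N7 the remaining stops are N6 8; go to N6.
Return N6→Base: 34.
Total = 10 + 8 + 12 + 11 + 13 + 35 + 8 + 34 = 131.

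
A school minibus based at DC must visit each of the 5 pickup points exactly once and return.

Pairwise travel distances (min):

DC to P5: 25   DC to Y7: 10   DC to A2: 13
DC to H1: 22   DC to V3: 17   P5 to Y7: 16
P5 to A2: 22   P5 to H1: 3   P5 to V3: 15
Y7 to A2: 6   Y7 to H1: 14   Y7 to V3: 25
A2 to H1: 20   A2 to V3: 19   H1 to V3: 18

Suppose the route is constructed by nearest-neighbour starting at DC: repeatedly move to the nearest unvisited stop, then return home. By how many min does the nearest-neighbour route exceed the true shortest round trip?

Excess over optimum: 7 min.

From DC: Y7=10, A2=13, V3=17, H1=22, P5=25 → choose Y7 (10).
From Y7: A2=6, H1=14, P5=16, V3=25 → choose A2 (6).
From A2: V3=19, H1=20, P5=22 → choose V3 (19).
From V3: P5=15, H1=18 → choose P5 (15).
From P5: H1=3 → choose H1 (3).
NN route DC → Y7 → A2 → V3 → P5 → H1 → DC costs 75.
Optimal: DC → A2 → Y7 → H1 → P5 → V3 → DC costs 68 (by enumerating all 60 distinct tours).
Excess = 75 − 68 = 7.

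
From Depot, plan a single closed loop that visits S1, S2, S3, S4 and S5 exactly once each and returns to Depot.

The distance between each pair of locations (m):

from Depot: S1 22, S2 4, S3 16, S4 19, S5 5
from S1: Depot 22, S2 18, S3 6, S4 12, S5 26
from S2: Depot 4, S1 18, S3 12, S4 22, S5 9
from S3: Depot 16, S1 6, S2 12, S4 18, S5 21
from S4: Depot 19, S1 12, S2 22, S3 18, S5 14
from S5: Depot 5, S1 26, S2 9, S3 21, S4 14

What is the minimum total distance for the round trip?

Shortest round trip = 53 m.

There are 60 distinct closed tours to check (reversals are equivalent).
Depot-S1-S2-S3-S4-S5-Depot: 22+18+12+18+14+5 = 89
Depot-S1-S2-S3-S5-S4-Depot: 22+18+12+21+14+19 = 106
Depot-S1-S2-S4-S3-S5-Depot: 22+18+22+18+21+5 = 106
Depot-S1-S2-S4-S5-S3-Depot: 22+18+22+14+21+16 = 113
Depot-S1-S2-S5-S3-S4-Depot: 22+18+9+21+18+19 = 107
Depot-S1-S2-S5-S4-S3-Depot: 22+18+9+14+18+16 = 97
Depot-S1-S3-S2-S4-S5-Depot: 22+6+12+22+14+5 = 81
Depot-S1-S3-S2-S5-S4-Depot: 22+6+12+9+14+19 = 82
Depot-S1-S3-S4-S2-S5-Depot: 22+6+18+22+9+5 = 82
Depot-S1-S3-S4-S5-S2-Depot: 22+6+18+14+9+4 = 73
Depot-S1-S3-S5-S2-S4-Depot: 22+6+21+9+22+19 = 99
Depot-S1-S3-S5-S4-S2-Depot: 22+6+21+14+22+4 = 89
Depot-S1-S4-S2-S3-S5-Depot: 22+12+22+12+21+5 = 94
Depot-S1-S4-S2-S5-S3-Depot: 22+12+22+9+21+16 = 102
… (46 more)
Depot-S2-S3-S1-S4-S5-Depot: 4+12+6+12+14+5 = 53  ← best
The minimum is 53.
One optimal route: Depot → S2 → S3 → S1 → S4 → S5 → Depot (or its reverse).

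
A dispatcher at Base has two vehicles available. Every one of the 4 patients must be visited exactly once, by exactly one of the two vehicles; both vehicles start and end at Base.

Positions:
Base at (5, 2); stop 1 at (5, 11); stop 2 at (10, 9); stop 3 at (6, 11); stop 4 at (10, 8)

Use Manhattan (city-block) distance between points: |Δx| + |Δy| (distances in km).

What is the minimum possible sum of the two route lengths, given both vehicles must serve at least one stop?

44 km — the smallest possible combined total.

Try each way of splitting the stops between the two vehicles (each non-empty) and, for each split, find the best tour for each vehicle:
  {stop 1} + {stop 2, stop 3, stop 4}: 18 + 28 = 46
  {stop 2} + {stop 1, stop 3, stop 4}: 24 + 28 = 52
  {stop 1, stop 2} + {stop 3, stop 4}: 28 + 28 = 56
  {stop 3} + {stop 1, stop 2, stop 4}: 20 + 28 = 48
  {stop 1, stop 3} + {stop 2, stop 4}: 20 + 24 = 44
  {stop 2, stop 3} + {stop 1, stop 4}: 28 + 28 = 56
  … (7 splits in total)
Best: vehicle 1 Base → stop 1 → stop 3 → Base = 20; vehicle 2 Base → stop 2 → stop 4 → Base = 24; combined 44.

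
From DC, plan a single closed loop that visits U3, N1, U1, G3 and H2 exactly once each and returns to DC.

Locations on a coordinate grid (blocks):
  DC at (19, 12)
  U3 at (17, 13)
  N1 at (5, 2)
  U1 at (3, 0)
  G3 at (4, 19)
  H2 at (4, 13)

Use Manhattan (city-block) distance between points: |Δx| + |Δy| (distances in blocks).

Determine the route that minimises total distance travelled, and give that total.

Shortest round trip = 70 blocks.

With 5 stops there are 5!/2 = 60 distinct round trips (a route and its reverse cost the same).
DC → U3 → N1 → U1 → G3 → H2 → DC: 3+23+4+20+6+16 = 72
DC → U3 → N1 → U1 → H2 → G3 → DC: 3+23+4+14+6+22 = 72
DC → U3 → N1 → G3 → U1 → H2 → DC: 3+23+18+20+14+16 = 94
DC → U3 → N1 → G3 → H2 → U1 → DC: 3+23+18+6+14+28 = 92
DC → U3 → N1 → H2 → U1 → G3 → DC: 3+23+12+14+20+22 = 94
DC → U3 → N1 → H2 → G3 → U1 → DC: 3+23+12+6+20+28 = 92
DC → U3 → U1 → N1 → G3 → H2 → DC: 3+27+4+18+6+16 = 74
DC → U3 → U1 → N1 → H2 → G3 → DC: 3+27+4+12+6+22 = 74
DC → U3 → U1 → G3 → N1 → H2 → DC: 3+27+20+18+12+16 = 96
DC → U3 → U1 → G3 → H2 → N1 → DC: 3+27+20+6+12+24 = 92
DC → U3 → U1 → H2 → N1 → G3 → DC: 3+27+14+12+18+22 = 96
DC → U3 → U1 → H2 → G3 → N1 → DC: 3+27+14+6+18+24 = 92
DC → U3 → G3 → N1 → U1 → H2 → DC: 3+19+18+4+14+16 = 74
DC → U3 → G3 → N1 → H2 → U1 → DC: 3+19+18+12+14+28 = 94
… (46 more)
DC → U3 → G3 → H2 → U1 → N1 → DC: 3+19+6+14+4+24 = 70  ← best
The minimum is 70.
One optimal route: DC → U3 → G3 → H2 → U1 → N1 → DC (or its reverse).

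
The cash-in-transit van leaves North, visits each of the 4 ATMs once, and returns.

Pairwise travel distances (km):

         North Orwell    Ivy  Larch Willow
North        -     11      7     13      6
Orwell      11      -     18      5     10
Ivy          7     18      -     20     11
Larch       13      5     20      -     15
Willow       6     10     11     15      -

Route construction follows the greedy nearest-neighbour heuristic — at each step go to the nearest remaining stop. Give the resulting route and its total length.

North → [Willow:6 / Ivy:7 / Orwell:11 / Larch:13] → Willow (6)
Willow → [Orwell:10 / Ivy:11 / Larch:15] → Orwell (10)
Orwell → [Larch:5 / Ivy:18] → Larch (5)
Larch → [Ivy:20] → Ivy (20)
Return Ivy→North: 7.
Total = 6 + 10 + 5 + 20 + 7 = 48.

48 km along North → Willow → Orwell → Larch → Ivy → North.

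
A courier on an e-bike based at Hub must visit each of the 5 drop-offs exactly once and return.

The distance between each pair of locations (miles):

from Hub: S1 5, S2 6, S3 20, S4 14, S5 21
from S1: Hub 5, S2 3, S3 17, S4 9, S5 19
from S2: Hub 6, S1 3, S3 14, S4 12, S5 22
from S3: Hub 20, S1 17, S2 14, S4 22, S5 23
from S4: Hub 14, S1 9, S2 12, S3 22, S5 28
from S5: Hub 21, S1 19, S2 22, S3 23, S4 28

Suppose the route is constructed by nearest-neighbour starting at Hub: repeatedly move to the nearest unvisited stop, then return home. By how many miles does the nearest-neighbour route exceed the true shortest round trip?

Hub: S1=5, S2=6, S4=14, S3=20, S5=21 ⇒ S1
S1: S2=3, S4=9, S3=17, S5=19 ⇒ S2
S2: S4=12, S3=14, S5=22 ⇒ S4
S4: S3=22, S5=28 ⇒ S3
S3: S5=23 ⇒ S5
NN route Hub → S1 → S2 → S4 → S3 → S5 → Hub costs 86.
Optimal: Hub → S1 → S4 → S2 → S3 → S5 → Hub costs 84 (by enumerating all 60 distinct tours).
Excess = 86 − 84 = 2.

The nearest-neighbour route is 2 miles longer than optimal.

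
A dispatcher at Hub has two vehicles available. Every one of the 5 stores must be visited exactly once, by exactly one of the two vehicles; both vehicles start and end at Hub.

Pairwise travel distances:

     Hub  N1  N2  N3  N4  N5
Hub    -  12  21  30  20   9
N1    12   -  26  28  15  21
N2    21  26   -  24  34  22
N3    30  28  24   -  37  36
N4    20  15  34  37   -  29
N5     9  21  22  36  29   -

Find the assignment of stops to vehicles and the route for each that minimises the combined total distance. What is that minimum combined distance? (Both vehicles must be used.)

126 — the smallest possible combined total.

There are 2^4 − 1 = 15 ways to divide the 5 stops into two non-empty groups. For each, the best each vehicle can do is its own shortest tour through its group:
  {N1} + {N2, N3, N4, N5}: 24 + 112 = 136
  {N2} + {N1, N3, N4, N5}: 42 + 108 = 150
  {N1, N2} + {N3, N4, N5}: 59 + 102 = 161
  {N3} + {N1, N2, N4, N5}: 60 + 92 = 152
  {N1, N3} + {N2, N4, N5}: 70 + 85 = 155
  {N2, N3} + {N1, N4, N5}: 75 + 65 = 140
  … (15 splits in total)
  {N1, N2, N3, N4} + {N5}: 108 + 18 = 126  ← best
Best: vehicle 1 Hub → N2 → N3 → N1 → N4 → Hub = 108; vehicle 2 Hub → N5 → Hub = 18; combined 126.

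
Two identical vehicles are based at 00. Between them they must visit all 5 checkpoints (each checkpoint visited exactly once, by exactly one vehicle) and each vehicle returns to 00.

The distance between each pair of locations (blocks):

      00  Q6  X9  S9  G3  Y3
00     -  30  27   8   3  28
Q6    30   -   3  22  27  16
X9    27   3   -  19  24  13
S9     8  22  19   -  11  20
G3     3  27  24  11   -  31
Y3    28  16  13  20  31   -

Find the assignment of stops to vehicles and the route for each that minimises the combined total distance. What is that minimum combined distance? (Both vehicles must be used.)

80 blocks — the smallest possible combined total.

Try each way of splitting the stops between the two vehicles (each non-empty) and, for each split, find the best tour for each vehicle:
  {Q6} + {X9, S9, G3, Y3}: 60 + 68 = 128
  {X9} + {Q6, S9, G3, Y3}: 54 + 74 = 128
  {Q6, X9} + {S9, G3, Y3}: 60 + 62 = 122
  {S9} + {Q6, X9, G3, Y3}: 16 + 74 = 90
  {Q6, S9} + {X9, G3, Y3}: 60 + 68 = 128
  {X9, S9} + {Q6, G3, Y3}: 54 + 74 = 128
  … (15 splits in total)
  {G3} + {Q6, X9, S9, Y3}: 6 + 74 = 80  ← best
Best: vehicle 1 00 → G3 → 00 = 6; vehicle 2 00 → Q6 → X9 → Y3 → S9 → 00 = 74; combined 80.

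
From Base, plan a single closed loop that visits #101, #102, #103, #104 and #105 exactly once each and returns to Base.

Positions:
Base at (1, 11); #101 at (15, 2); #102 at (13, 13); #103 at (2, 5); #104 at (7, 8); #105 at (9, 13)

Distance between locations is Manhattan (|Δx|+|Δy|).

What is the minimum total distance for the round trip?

Minimum total distance: 56.

Base→#101→#102→#103→#104→#105→Base: 23+13+19+8+7+10 = 80
Base→#101→#102→#103→#105→#104→Base: 23+13+19+15+7+9 = 86
Base→#101→#102→#104→#103→#105→Base: 23+13+11+8+15+10 = 80
Base→#101→#102→#104→#105→#103→Base: 23+13+11+7+15+7 = 76
Base→#101→#102→#105→#103→#104→Base: 23+13+4+15+8+9 = 72
Base→#101→#102→#105→#104→#103→Base: 23+13+4+7+8+7 = 62
Base→#101→#103→#102→#104→#105→Base: 23+16+19+11+7+10 = 86
Base→#101→#103→#102→#105→#104→Base: 23+16+19+4+7+9 = 78
Base→#101→#103→#104→#102→#105→Base: 23+16+8+11+4+10 = 72
Base→#101→#103→#104→#105→#102→Base: 23+16+8+7+4+14 = 72
Base→#101→#103→#105→#102→#104→Base: 23+16+15+4+11+9 = 78
Base→#101→#103→#105→#104→#102→Base: 23+16+15+7+11+14 = 86
Base→#101→#104→#102→#103→#105→Base: 23+14+11+19+15+10 = 92
Base→#101→#104→#102→#105→#103→Base: 23+14+11+4+15+7 = 74
… (46 more)
Base→#103→#101→#102→#105→#104→Base: 7+16+13+4+7+9 = 56  ← best
The minimum is 56.
One optimal route: Base → #103 → #101 → #102 → #105 → #104 → Base (or its reverse).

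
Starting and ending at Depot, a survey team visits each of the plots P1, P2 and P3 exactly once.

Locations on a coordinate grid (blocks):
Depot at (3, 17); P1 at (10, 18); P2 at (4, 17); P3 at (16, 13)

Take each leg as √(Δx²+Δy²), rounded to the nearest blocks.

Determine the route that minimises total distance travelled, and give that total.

29 blocks — the shortest possible round trip.

With 3 stops there are 3!/2 = 3 distinct round trips (a route and its reverse cost the same).
Depot - P1 - P2 - P3 - Depot: 7+6+13+14 = 40
Depot - P1 - P3 - P2 - Depot: 7+8+13+1 = 29
Depot - P2 - P1 - P3 - Depot: 1+6+8+14 = 29
The minimum is 29.
One optimal route: Depot → P1 → P3 → P2 → Depot (or its reverse).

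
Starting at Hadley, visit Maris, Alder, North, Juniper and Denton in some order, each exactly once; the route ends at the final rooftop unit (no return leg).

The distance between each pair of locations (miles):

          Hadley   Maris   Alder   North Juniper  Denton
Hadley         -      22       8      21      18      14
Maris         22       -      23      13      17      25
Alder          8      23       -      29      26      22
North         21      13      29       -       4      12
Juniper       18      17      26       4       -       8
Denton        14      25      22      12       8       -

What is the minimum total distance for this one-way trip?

There are 5! = 120 possible orderings.
Hadley → Maris → Alder → North → Juniper → Denton: 22+23+29+4+8 = 86
Hadley → Maris → Alder → North → Denton → Juniper: 22+23+29+12+8 = 94
Hadley → Maris → Alder → Juniper → North → Denton: 22+23+26+4+12 = 87
Hadley → Maris → Alder → Juniper → Denton → North: 22+23+26+8+12 = 91
Hadley → Maris → Alder → Denton → North → Juniper: 22+23+22+12+4 = 83
Hadley → Maris → Alder → Denton → Juniper → North: 22+23+22+8+4 = 79
Hadley → Maris → North → Alder → Juniper → Denton: 22+13+29+26+8 = 98
Hadley → Maris → North → Alder → Denton → Juniper: 22+13+29+22+8 = 94
Hadley → Maris → North → Juniper → Alder → Denton: 22+13+4+26+22 = 87
Hadley → Maris → North → Juniper → Denton → Alder: 22+13+4+8+22 = 69
Hadley → Maris → North → Denton → Alder → Juniper: 22+13+12+22+26 = 95
Hadley → Maris → North → Denton → Juniper → Alder: 22+13+12+8+26 = 81
Hadley → Maris → Juniper → Alder → North → Denton: 22+17+26+29+12 = 106
Hadley → Maris → Juniper → Alder → Denton → North: 22+17+26+22+12 = 99
… (106 more)
Hadley → Alder → Denton → Juniper → North → Maris: 8+22+8+4+13 = 55  ← best
The minimum is 55.
One shortest path: Hadley → Alder → Denton → Juniper → North → Maris.

Minimum one-way distance = 55 miles.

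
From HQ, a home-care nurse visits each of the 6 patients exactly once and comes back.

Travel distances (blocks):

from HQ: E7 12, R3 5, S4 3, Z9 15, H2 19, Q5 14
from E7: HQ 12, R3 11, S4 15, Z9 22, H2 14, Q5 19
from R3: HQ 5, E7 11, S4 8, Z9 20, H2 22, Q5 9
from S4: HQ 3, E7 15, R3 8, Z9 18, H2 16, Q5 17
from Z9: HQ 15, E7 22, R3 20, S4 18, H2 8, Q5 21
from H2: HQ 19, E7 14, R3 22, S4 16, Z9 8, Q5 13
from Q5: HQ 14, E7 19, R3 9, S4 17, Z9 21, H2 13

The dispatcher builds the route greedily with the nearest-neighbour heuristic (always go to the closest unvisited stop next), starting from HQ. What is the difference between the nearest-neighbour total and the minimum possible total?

HQ: S4=3, R3=5, E7=12, Q5=14, Z9=15, H2=19 ⇒ S4
S4: R3=8, E7=15, H2=16, Q5=17, Z9=18 ⇒ R3
R3: Q5=9, E7=11, Z9=20, H2=22 ⇒ Q5
Q5: H2=13, E7=19, Z9=21 ⇒ H2
H2: Z9=8, E7=14 ⇒ Z9
Z9: E7=22 ⇒ E7
NN route HQ → S4 → R3 → Q5 → H2 → Z9 → E7 → HQ costs 75.
Optimal: HQ → E7 → R3 → Q5 → H2 → Z9 → S4 → HQ costs 74 (by enumerating all 360 distinct tours).
Excess = 75 − 74 = 1.

1 blocks longer than the optimal tour.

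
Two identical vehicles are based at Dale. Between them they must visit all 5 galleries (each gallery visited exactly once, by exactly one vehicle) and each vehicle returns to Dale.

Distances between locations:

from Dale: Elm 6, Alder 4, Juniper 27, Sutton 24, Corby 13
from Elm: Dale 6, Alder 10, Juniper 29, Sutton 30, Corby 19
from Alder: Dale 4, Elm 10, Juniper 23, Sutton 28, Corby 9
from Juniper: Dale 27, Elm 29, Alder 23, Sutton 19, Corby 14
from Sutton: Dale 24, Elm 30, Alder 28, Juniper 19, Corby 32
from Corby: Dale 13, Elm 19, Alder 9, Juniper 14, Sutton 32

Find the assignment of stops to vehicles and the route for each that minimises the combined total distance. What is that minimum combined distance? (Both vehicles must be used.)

82 — the smallest possible combined total.

Try each way of splitting the stops between the two vehicles (each non-empty) and, for each split, find the best tour for each vehicle:
  {Elm} + {Alder, Juniper, Sutton, Corby}: 12 + 70 = 82
  {Alder} + {Elm, Juniper, Sutton, Corby}: 8 + 82 = 90
  {Elm, Alder} + {Juniper, Sutton, Corby}: 20 + 70 = 90
  {Juniper} + {Elm, Alder, Sutton, Corby}: 54 + 81 = 135
  {Elm, Juniper} + {Alder, Sutton, Corby}: 62 + 69 = 131
  {Alder, Juniper} + {Elm, Sutton, Corby}: 54 + 81 = 135
  … (15 splits in total)
Best: vehicle 1 Dale → Elm → Dale = 12; vehicle 2 Dale → Alder → Corby → Juniper → Sutton → Dale = 70; combined 82.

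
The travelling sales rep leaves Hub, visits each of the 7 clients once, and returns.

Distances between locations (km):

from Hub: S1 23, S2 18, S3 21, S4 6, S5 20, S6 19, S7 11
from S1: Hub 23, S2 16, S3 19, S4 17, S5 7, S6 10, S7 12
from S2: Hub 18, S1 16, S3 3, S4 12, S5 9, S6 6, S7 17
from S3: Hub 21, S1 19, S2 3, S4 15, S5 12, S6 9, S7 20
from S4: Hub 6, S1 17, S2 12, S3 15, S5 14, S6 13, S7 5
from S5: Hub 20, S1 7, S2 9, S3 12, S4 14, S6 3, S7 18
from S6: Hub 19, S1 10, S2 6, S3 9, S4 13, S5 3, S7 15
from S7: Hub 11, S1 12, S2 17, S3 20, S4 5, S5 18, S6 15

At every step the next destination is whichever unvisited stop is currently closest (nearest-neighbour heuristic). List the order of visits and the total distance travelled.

Nearest-neighbour total = 63 km; route Hub → S4 → S7 → S1 → S5 → S6 → S2 → S3 → Hub.

At Hub the remaining stops are S4 6, S7 11, S2 18, S6 19, S5 20, S3 21, S1 23; go to S4.
At S4 the remaining stops are S7 5, S2 12, S6 13, S5 14, S3 15, S1 17; go to S7.
At S7 the remaining stops are S1 12, S6 15, S2 17, S5 18, S3 20; go to S1.
At S1 the remaining stops are S5 7, S6 10, S2 16, S3 19; go to S5.
At S5 the remaining stops are S6 3, S2 9, S3 12; go to S6.
At S6 the remaining stops are S2 6, S3 9; go to S2.
At S2 the remaining stops are S3 3; go to S3.
Return S3→Hub: 21.
Total = 6 + 5 + 12 + 7 + 3 + 6 + 3 + 21 = 63.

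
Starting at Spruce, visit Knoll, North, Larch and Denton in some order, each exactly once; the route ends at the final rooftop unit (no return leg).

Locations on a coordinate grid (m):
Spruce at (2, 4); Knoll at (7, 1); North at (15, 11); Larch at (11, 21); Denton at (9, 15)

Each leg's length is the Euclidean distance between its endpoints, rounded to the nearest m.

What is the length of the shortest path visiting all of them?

Minimum one-way distance = 32 m.

There are 4! = 24 possible orderings.
Spruce → Knoll → North → Larch → Denton: 6+13+11+6 = 36
Spruce → Knoll → North → Denton → Larch: 6+13+7+6 = 32
Spruce → Knoll → Larch → North → Denton: 6+20+11+7 = 44
Spruce → Knoll → Larch → Denton → North: 6+20+6+7 = 39
Spruce → Knoll → Denton → North → Larch: 6+14+7+11 = 38
Spruce → Knoll → Denton → Larch → North: 6+14+6+11 = 37
Spruce → North → Knoll → Larch → Denton: 15+13+20+6 = 54
Spruce → North → Knoll → Denton → Larch: 15+13+14+6 = 48
Spruce → North → Larch → Knoll → Denton: 15+11+20+14 = 60
Spruce → North → Larch → Denton → Knoll: 15+11+6+14 = 46
Spruce → North → Denton → Knoll → Larch: 15+7+14+20 = 56
Spruce → North → Denton → Larch → Knoll: 15+7+6+20 = 48
Spruce → Larch → Knoll → North → Denton: 19+20+13+7 = 59
Spruce → Larch → Knoll → Denton → North: 19+20+14+7 = 60
… (10 more)
The minimum is 32.
One shortest path: Spruce → Knoll → North → Denton → Larch.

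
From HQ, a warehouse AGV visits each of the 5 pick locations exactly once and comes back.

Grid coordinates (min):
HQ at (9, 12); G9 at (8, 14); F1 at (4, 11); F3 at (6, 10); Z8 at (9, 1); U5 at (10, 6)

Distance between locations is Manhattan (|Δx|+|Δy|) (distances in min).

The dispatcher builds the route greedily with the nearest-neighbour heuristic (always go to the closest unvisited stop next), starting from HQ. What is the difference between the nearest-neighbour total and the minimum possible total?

Excess over optimum: 2 min.

From HQ: G9=3, F3=5, F1=6, U5=7, Z8=11 → choose G9 (3).
From G9: F3=6, F1=7, U5=10, Z8=14 → choose F3 (6).
From F3: F1=3, U5=8, Z8=12 → choose F1 (3).
From F1: U5=11, Z8=15 → choose U5 (11).
From U5: Z8=6 → choose Z8 (6).
NN route HQ → G9 → F3 → F1 → U5 → Z8 → HQ costs 40.
Optimal: HQ → G9 → F1 → F3 → Z8 → U5 → HQ costs 38 (by enumerating all 60 distinct tours).
Excess = 40 − 38 = 2.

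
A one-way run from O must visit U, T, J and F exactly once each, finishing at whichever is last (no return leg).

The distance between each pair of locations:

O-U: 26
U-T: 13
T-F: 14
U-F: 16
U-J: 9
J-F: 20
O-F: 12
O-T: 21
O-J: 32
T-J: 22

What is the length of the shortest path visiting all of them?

Minimum one-way distance = 48.

There are 4! = 24 possible orderings.
O→U→T→J→F: 26+13+22+20 = 81
O→U→T→F→J: 26+13+14+20 = 73
O→U→J→T→F: 26+9+22+14 = 71
O→U→J→F→T: 26+9+20+14 = 69
O→U→F→T→J: 26+16+14+22 = 78
O→U→F→J→T: 26+16+20+22 = 84
O→T→U→J→F: 21+13+9+20 = 63
O→T→U→F→J: 21+13+16+20 = 70
O→T→J→U→F: 21+22+9+16 = 68
O→T→J→F→U: 21+22+20+16 = 79
O→T→F→U→J: 21+14+16+9 = 60
O→T→F→J→U: 21+14+20+9 = 64
O→J→U→T→F: 32+9+13+14 = 68
O→J→U→F→T: 32+9+16+14 = 71
… (10 more)
O→F→T→U→J: 12+14+13+9 = 48  ← best
The minimum is 48.
One shortest path: O → F → T → U → J.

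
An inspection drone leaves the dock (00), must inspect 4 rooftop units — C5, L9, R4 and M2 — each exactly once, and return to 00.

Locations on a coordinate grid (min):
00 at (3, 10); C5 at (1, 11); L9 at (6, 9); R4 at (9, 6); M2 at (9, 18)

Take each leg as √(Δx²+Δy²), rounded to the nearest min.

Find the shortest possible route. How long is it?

With 4 stops there are 4!/2 = 12 distinct round trips (a route and its reverse cost the same).
00-C5-L9-R4-M2-00: 2+5+4+12+10 = 33
00-C5-L9-M2-R4-00: 2+5+9+12+7 = 35
00-C5-R4-L9-M2-00: 2+9+4+9+10 = 34
00-C5-R4-M2-L9-00: 2+9+12+9+3 = 35
00-C5-M2-L9-R4-00: 2+11+9+4+7 = 33
00-C5-M2-R4-L9-00: 2+11+12+4+3 = 32
00-L9-C5-R4-M2-00: 3+5+9+12+10 = 39
00-L9-C5-M2-R4-00: 3+5+11+12+7 = 38
00-L9-R4-C5-M2-00: 3+4+9+11+10 = 37
00-L9-M2-C5-R4-00: 3+9+11+9+7 = 39
00-R4-C5-L9-M2-00: 7+9+5+9+10 = 40
00-R4-L9-C5-M2-00: 7+4+5+11+10 = 37
The minimum is 32.
One optimal route: 00 → C5 → M2 → R4 → L9 → 00 (or its reverse).

Shortest round trip = 32 min.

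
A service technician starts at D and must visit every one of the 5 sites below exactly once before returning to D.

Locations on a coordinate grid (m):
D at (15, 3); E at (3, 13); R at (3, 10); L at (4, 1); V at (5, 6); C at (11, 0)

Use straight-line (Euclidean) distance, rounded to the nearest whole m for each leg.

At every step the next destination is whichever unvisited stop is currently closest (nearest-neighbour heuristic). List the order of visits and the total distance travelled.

At D the remaining stops are C 5, V 10, L 11, R 14, E 16; go to C.
At C the remaining stops are L 7, V 8, R 13, E 15; go to L.
At L the remaining stops are V 5, R 9, E 12; go to V.
At V the remaining stops are R 4, E 7; go to R.
At R the remaining stops are E 3; go to E.
Return E→D: 16.
Total = 5 + 7 + 5 + 4 + 3 + 16 = 40.

Nearest-neighbour total = 40 m; route D → C → L → V → R → E → D.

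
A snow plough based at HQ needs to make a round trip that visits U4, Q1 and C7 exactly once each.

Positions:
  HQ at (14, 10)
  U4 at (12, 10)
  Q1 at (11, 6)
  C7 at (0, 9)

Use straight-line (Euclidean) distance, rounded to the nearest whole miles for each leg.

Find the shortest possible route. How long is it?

There are 3 distinct closed tours to check (reversals are equivalent).
HQ→U4→Q1→C7→HQ: 2+4+11+14 = 31
HQ→U4→C7→Q1→HQ: 2+12+11+5 = 30
HQ→Q1→U4→C7→HQ: 5+4+12+14 = 35
The minimum is 30.
One optimal route: HQ → U4 → C7 → Q1 → HQ (or its reverse).

Shortest round trip = 30 miles.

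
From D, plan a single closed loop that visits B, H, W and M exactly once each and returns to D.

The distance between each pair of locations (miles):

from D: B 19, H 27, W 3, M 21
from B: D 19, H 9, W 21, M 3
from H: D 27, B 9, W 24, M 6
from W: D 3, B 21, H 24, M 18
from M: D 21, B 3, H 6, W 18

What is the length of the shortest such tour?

D-B-H-W-M-D: 19+9+24+18+21 = 91
D-B-H-M-W-D: 19+9+6+18+3 = 55
D-B-W-H-M-D: 19+21+24+6+21 = 91
D-B-W-M-H-D: 19+21+18+6+27 = 91
D-B-M-H-W-D: 19+3+6+24+3 = 55
D-B-M-W-H-D: 19+3+18+24+27 = 91
D-H-B-W-M-D: 27+9+21+18+21 = 96
D-H-B-M-W-D: 27+9+3+18+3 = 60
D-H-W-B-M-D: 27+24+21+3+21 = 96
D-H-M-B-W-D: 27+6+3+21+3 = 60
D-W-B-H-M-D: 3+21+9+6+21 = 60
D-W-H-B-M-D: 3+24+9+3+21 = 60
The minimum is 55.
One optimal route: D → B → H → M → W → D (or its reverse).

Shortest round trip = 55 miles.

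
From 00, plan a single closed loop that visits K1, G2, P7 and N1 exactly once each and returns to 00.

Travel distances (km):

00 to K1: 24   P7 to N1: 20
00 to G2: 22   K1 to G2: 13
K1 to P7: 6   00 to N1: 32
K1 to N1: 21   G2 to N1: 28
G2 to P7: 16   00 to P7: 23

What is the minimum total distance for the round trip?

There are 12 distinct closed tours to check (reversals are equivalent).
00-K1-G2-P7-N1-00: 24+13+16+20+32 = 105
00-K1-G2-N1-P7-00: 24+13+28+20+23 = 108
00-K1-P7-G2-N1-00: 24+6+16+28+32 = 106
00-K1-P7-N1-G2-00: 24+6+20+28+22 = 100
00-K1-N1-G2-P7-00: 24+21+28+16+23 = 112
00-K1-N1-P7-G2-00: 24+21+20+16+22 = 103
00-G2-K1-P7-N1-00: 22+13+6+20+32 = 93
00-G2-K1-N1-P7-00: 22+13+21+20+23 = 99
00-G2-P7-K1-N1-00: 22+16+6+21+32 = 97
00-G2-N1-K1-P7-00: 22+28+21+6+23 = 100
00-P7-K1-G2-N1-00: 23+6+13+28+32 = 102
00-P7-G2-K1-N1-00: 23+16+13+21+32 = 105
The minimum is 93.
One optimal route: 00 → G2 → K1 → P7 → N1 → 00 (or its reverse).

93 km — the shortest possible round trip.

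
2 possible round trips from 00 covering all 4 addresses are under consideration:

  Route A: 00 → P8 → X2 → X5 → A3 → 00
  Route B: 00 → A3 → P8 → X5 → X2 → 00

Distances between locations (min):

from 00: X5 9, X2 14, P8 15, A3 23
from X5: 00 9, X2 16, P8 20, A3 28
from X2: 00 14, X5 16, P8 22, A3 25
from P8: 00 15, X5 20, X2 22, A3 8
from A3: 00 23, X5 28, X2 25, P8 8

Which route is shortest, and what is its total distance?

Route A: 15 + 22 + 16 + 28 + 23 = 104
Route B: 23 + 8 + 20 + 16 + 14 = 81

Shortest is Route B, total 81 min.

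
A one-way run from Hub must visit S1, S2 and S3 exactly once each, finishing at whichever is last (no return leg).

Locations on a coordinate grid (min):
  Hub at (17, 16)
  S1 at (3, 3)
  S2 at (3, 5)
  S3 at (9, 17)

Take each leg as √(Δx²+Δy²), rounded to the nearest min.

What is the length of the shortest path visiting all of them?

Minimum one-way distance = 23 min.

There are 3! = 6 possible orderings.
Hub → S1 → S2 → S3: 19+2+13 = 34
Hub → S1 → S3 → S2: 19+15+13 = 47
Hub → S2 → S1 → S3: 18+2+15 = 35
Hub → S2 → S3 → S1: 18+13+15 = 46
Hub → S3 → S1 → S2: 8+15+2 = 25
Hub → S3 → S2 → S1: 8+13+2 = 23
The minimum is 23.
One shortest path: Hub → S3 → S2 → S1.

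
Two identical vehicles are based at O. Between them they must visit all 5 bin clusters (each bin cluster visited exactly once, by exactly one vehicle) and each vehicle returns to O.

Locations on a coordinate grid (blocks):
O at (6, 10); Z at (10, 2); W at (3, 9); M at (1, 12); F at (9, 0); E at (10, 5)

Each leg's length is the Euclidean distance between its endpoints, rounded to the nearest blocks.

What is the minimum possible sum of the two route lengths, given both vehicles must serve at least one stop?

33 blocks — the smallest possible combined total.

Check every non-empty split of the stops between the two vehicles; for each half take its own optimal tour:
  {Z} + {W, M, F, E}: 18 + 31 = 49
  {W} + {Z, M, F, E}: 6 + 30 = 36
  {Z, W} + {M, F, E}: 22 + 30 = 52
  {M} + {Z, W, F, E}: 10 + 25 = 35
  {Z, M} + {W, F, E}: 27 + 25 = 52
  {W, M} + {Z, F, E}: 12 + 21 = 33
  … (15 splits in total)
Best: vehicle 1 O → W → M → O = 12; vehicle 2 O → F → Z → E → O = 21; combined 33.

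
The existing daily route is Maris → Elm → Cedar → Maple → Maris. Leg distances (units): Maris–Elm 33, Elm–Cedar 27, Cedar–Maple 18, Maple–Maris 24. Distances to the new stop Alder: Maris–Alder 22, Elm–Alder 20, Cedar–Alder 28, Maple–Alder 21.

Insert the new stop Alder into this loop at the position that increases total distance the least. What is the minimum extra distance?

Adding 9 by placing Alder on the Maris–Elm leg.

Insertion cost between consecutive stops i–j is d(i,Alder) + d(Alder,j) − d(i,j):
  between Maris and Elm: 22 + 20 − 33 = 9
  between Elm and Cedar: 20 + 28 − 27 = 21
  between Cedar and Maple: 28 + 21 − 18 = 31
  between Maple and Maris: 21 + 22 − 24 = 19
Cheapest insertion is between Maris and Elm, adding 9.
New total = 102 + 9 = 111.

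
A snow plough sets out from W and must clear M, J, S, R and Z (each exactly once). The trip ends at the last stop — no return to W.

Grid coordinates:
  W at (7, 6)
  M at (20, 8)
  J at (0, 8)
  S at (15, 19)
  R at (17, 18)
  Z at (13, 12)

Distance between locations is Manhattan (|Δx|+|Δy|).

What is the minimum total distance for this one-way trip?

Minimum one-way distance = 51.

There are 5! = 120 possible orderings.
W - M - J - S - R - Z: 15+20+26+3+10 = 74
W - M - J - S - Z - R: 15+20+26+9+10 = 80
W - M - J - R - S - Z: 15+20+27+3+9 = 74
W - M - J - R - Z - S: 15+20+27+10+9 = 81
W - M - J - Z - S - R: 15+20+17+9+3 = 64
W - M - J - Z - R - S: 15+20+17+10+3 = 65
W - M - S - J - R - Z: 15+16+26+27+10 = 94
W - M - S - J - Z - R: 15+16+26+17+10 = 84
W - M - S - R - J - Z: 15+16+3+27+17 = 78
W - M - S - R - Z - J: 15+16+3+10+17 = 61
W - M - S - Z - J - R: 15+16+9+17+27 = 84
W - M - S - Z - R - J: 15+16+9+10+27 = 77
W - M - R - J - S - Z: 15+13+27+26+9 = 90
W - M - R - J - Z - S: 15+13+27+17+9 = 81
… (106 more)
W - J - Z - S - R - M: 9+17+9+3+13 = 51  ← best
The minimum is 51.
One shortest path: W → J → Z → S → R → M.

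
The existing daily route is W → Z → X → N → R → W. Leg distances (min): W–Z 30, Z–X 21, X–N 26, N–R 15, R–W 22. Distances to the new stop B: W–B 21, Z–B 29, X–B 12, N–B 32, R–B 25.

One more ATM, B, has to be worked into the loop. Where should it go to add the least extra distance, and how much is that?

Minimum extra distance: 18 min, inserting B between X and N.

Insertion cost between consecutive stops i–j is d(i,B) + d(B,j) − d(i,j):
  between W and Z: 21 + 29 − 30 = 20
  between Z and X: 29 + 12 − 21 = 20
  between X and N: 12 + 32 − 26 = 18
  between N and R: 32 + 25 − 15 = 42
  between R and W: 25 + 21 − 22 = 24
Cheapest insertion is between X and N, adding 18.
New total = 114 + 18 = 132.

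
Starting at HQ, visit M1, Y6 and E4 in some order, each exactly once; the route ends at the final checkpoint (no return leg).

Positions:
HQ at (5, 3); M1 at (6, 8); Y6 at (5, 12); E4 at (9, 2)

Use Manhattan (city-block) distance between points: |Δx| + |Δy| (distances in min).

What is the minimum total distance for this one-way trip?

Minimum one-way distance = 19 min.

There are 3! = 6 possible orderings.
HQ - M1 - Y6 - E4: 6+5+14 = 25
HQ - M1 - E4 - Y6: 6+9+14 = 29
HQ - Y6 - M1 - E4: 9+5+9 = 23
HQ - Y6 - E4 - M1: 9+14+9 = 32
HQ - E4 - M1 - Y6: 5+9+5 = 19
HQ - E4 - Y6 - M1: 5+14+5 = 24
The minimum is 19.
One shortest path: HQ → E4 → M1 → Y6.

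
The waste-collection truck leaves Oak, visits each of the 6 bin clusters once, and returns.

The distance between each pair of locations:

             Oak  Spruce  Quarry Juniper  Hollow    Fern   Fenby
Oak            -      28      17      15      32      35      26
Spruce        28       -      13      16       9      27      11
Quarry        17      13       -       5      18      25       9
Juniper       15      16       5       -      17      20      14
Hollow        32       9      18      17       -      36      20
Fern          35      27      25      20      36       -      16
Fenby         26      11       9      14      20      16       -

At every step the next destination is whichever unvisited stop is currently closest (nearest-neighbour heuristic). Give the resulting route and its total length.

From Oak: distances to unvisited — Juniper=15, Quarry=17, Fenby=26, Spruce=28, Hollow=32, Fern=35. Nearest is Juniper (15).
From Juniper: distances to unvisited — Quarry=5, Fenby=14, Spruce=16, Hollow=17, Fern=20. Nearest is Quarry (5).
From Quarry: distances to unvisited — Fenby=9, Spruce=13, Hollow=18, Fern=25. Nearest is Fenby (9).
From Fenby: distances to unvisited — Spruce=11, Fern=16, Hollow=20. Nearest is Spruce (11).
From Spruce: distances to unvisited — Hollow=9, Fern=27. Nearest is Hollow (9).
From Hollow: distances to unvisited — Fern=36. Nearest is Fern (36).
Return Fern→Oak: 35.
Total = 15 + 5 + 9 + 11 + 9 + 36 + 35 = 120.

Nearest-neighbour total = 120; route Oak → Juniper → Quarry → Fenby → Spruce → Hollow → Fern → Oak.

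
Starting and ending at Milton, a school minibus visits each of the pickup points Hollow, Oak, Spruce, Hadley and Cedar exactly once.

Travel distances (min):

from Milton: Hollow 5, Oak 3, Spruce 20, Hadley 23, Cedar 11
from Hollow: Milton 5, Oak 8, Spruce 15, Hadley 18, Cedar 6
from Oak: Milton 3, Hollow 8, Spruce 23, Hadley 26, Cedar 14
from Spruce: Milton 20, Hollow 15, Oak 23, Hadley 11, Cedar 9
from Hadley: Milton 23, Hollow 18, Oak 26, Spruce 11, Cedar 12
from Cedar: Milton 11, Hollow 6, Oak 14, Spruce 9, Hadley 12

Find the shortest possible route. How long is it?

With 5 stops there are 5!/2 = 60 distinct round trips (a route and its reverse cost the same).
Milton-Hollow-Oak-Spruce-Hadley-Cedar-Milton: 5+8+23+11+12+11 = 70
Milton-Hollow-Oak-Spruce-Cedar-Hadley-Milton: 5+8+23+9+12+23 = 80
Milton-Hollow-Oak-Hadley-Spruce-Cedar-Milton: 5+8+26+11+9+11 = 70
Milton-Hollow-Oak-Hadley-Cedar-Spruce-Milton: 5+8+26+12+9+20 = 80
Milton-Hollow-Oak-Cedar-Spruce-Hadley-Milton: 5+8+14+9+11+23 = 70
Milton-Hollow-Oak-Cedar-Hadley-Spruce-Milton: 5+8+14+12+11+20 = 70
Milton-Hollow-Spruce-Oak-Hadley-Cedar-Milton: 5+15+23+26+12+11 = 92
Milton-Hollow-Spruce-Oak-Cedar-Hadley-Milton: 5+15+23+14+12+23 = 92
Milton-Hollow-Spruce-Hadley-Oak-Cedar-Milton: 5+15+11+26+14+11 = 82
Milton-Hollow-Spruce-Hadley-Cedar-Oak-Milton: 5+15+11+12+14+3 = 60
Milton-Hollow-Spruce-Cedar-Oak-Hadley-Milton: 5+15+9+14+26+23 = 92
Milton-Hollow-Spruce-Cedar-Hadley-Oak-Milton: 5+15+9+12+26+3 = 70
Milton-Hollow-Hadley-Oak-Spruce-Cedar-Milton: 5+18+26+23+9+11 = 92
Milton-Hollow-Hadley-Oak-Cedar-Spruce-Milton: 5+18+26+14+9+20 = 92
… (46 more)
The minimum is 60.
One optimal route: Milton → Hollow → Spruce → Hadley → Cedar → Oak → Milton (or its reverse).

Shortest round trip = 60 min.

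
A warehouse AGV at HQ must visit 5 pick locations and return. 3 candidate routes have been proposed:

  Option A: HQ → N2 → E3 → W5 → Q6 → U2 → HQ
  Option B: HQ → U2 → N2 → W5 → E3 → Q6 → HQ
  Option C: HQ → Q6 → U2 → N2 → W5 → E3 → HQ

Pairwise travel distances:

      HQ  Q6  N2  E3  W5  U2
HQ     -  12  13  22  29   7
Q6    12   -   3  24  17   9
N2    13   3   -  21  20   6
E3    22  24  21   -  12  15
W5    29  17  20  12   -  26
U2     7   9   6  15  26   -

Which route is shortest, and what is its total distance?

Option A: 13 + 21 + 12 + 17 + 9 + 7 = 79
Option B: 7 + 6 + 20 + 12 + 24 + 12 = 81
Option C: 12 + 9 + 6 + 20 + 12 + 22 = 81

Shortest is Option A, total 79.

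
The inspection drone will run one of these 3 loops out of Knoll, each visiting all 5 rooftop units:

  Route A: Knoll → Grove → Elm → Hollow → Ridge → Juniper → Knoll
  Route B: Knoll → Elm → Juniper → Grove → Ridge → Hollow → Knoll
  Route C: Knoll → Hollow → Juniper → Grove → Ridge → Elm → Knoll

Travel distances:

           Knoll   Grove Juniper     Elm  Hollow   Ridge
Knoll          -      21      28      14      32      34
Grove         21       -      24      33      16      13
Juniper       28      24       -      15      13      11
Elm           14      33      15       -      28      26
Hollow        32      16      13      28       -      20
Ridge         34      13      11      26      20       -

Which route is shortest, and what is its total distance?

118 — Route B is the shortest.

Route A: 21 + 33 + 28 + 20 + 11 + 28 = 141
Route B: 14 + 15 + 24 + 13 + 20 + 32 = 118
Route C: 32 + 13 + 24 + 13 + 26 + 14 = 122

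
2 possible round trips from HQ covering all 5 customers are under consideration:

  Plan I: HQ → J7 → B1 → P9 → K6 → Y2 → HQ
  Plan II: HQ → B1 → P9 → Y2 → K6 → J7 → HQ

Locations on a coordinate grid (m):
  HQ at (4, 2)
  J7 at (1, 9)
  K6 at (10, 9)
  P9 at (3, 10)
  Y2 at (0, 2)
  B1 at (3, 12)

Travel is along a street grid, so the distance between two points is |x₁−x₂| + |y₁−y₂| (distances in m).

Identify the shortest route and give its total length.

Shortest is Plan I, total 46 m.

Plan I: 10 + 5 + 2 + 8 + 17 + 4 = 46
Plan II: 11 + 2 + 11 + 17 + 9 + 10 = 60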